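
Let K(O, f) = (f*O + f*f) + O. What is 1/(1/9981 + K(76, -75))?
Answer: 9981/9982 ≈ 0.99990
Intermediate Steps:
K(O, f) = O + f² + O*f (K(O, f) = (O*f + f²) + O = (f² + O*f) + O = O + f² + O*f)
1/(1/9981 + K(76, -75)) = 1/(1/9981 + (76 + (-75)² + 76*(-75))) = 1/(1/9981 + (76 + 5625 - 5700)) = 1/(1/9981 + 1) = 1/(9982/9981) = 9981/9982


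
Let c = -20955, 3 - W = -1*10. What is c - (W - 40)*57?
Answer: -19416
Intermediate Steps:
W = 13 (W = 3 - (-1)*10 = 3 - 1*(-10) = 3 + 10 = 13)
c - (W - 40)*57 = -20955 - (13 - 40)*57 = -20955 - (-27)*57 = -20955 - 1*(-1539) = -20955 + 1539 = -19416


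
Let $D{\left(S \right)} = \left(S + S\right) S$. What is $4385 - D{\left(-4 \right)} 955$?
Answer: $-26175$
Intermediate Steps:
$D{\left(S \right)} = 2 S^{2}$ ($D{\left(S \right)} = 2 S S = 2 S^{2}$)
$4385 - D{\left(-4 \right)} 955 = 4385 - 2 \left(-4\right)^{2} \cdot 955 = 4385 - 2 \cdot 16 \cdot 955 = 4385 - 32 \cdot 955 = 4385 - 30560 = -26175$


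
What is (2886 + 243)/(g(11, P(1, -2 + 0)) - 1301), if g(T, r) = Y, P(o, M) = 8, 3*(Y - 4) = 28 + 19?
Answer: -9387/3844 ≈ -2.4420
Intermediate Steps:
Y = 59/3 (Y = 4 + (28 + 19)/3 = 4 + (1/3)*47 = 4 + 47/3 = 59/3 ≈ 19.667)
g(T, r) = 59/3
(2886 + 243)/(g(11, P(1, -2 + 0)) - 1301) = (2886 + 243)/(59/3 - 1301) = 3129/(-3844/3) = 3129*(-3/3844) = -9387/3844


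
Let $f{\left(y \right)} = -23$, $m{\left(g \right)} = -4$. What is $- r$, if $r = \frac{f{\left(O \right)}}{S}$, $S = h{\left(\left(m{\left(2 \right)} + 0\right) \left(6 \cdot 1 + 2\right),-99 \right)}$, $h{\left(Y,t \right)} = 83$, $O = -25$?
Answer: $\frac{23}{83} \approx 0.27711$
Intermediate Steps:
$S = 83$
$r = - \frac{23}{83} \approx -0.27711$
$- r = \left(-1\right) \left(- \frac{23}{83}\right) = \frac{23}{83}$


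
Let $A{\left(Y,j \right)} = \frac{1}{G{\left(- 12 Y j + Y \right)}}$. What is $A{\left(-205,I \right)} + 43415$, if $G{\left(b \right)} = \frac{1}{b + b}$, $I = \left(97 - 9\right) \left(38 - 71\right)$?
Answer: $-14244675$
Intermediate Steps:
$I = -2904$ ($I = 88 \left(-33\right) = -2904$)
$G{\left(b \right)} = \frac{1}{2 b}$
$A{\left(Y,j \right)} = 2 Y - 24 Y j$ ($A{\left(Y,j \right)} = \frac{1}{\frac{1}{2} \frac{1}{- 12 Y j + Y}} = \frac{1}{\frac{1}{2} \frac{1}{Y - 12 Y j}} = 2 Y - 24 Y j$)
$A{\left(-205,I \right)} + 43415 = 2 \left(-205\right) \left(1 - -34848\right) + 43415 = 2 \left(-205\right) \left(1 + 34848\right) + 43415 = 2 \left(-205\right) 34849 + 43415 = -14288090 + 43415 = -14244675$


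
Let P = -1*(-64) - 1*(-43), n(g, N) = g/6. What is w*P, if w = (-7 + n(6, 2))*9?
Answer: -5778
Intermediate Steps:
n(g, N) = g/6 (n(g, N) = g*(⅙) = g/6)
P = 107 (P = 64 + 43 = 107)
w = -54 (w = (-7 + (⅙)*6)*9 = (-7 + 1)*9 = -6*9 = -54)
w*P = -54*107 = -5778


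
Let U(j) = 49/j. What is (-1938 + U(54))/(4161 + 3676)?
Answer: -104603/423198 ≈ -0.24717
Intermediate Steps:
(-1938 + U(54))/(4161 + 3676) = (-1938 + 49/54)/(4161 + 3676) = (-1938 + 49*(1/54))/7837 = (-1938 + 49/54)*(1/7837) = -104603/54*1/7837 = -104603/423198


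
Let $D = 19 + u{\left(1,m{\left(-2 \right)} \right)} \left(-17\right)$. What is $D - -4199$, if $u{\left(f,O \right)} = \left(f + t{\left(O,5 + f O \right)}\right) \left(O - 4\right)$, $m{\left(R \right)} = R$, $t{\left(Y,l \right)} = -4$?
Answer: $3912$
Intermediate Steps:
$u{\left(f,O \right)} = \left(-4 + O\right) \left(-4 + f\right)$ ($u{\left(f,O \right)} = \left(f - 4\right) \left(O - 4\right) = \left(-4 + f\right) \left(-4 + O\right) = \left(-4 + O\right) \left(-4 + f\right)$)
$D = -287$ ($D = 19 + \left(16 - -8 - 4 - 2\right) \left(-17\right) = 19 + \left(16 + 8 - 4 - 2\right) \left(-17\right) = 19 + 18 \left(-17\right) = 19 - 306 = -287$)
$D - -4199 = -287 - -4199 = -287 + 4199 = 3912$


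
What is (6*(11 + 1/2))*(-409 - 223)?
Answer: -43608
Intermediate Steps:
(6*(11 + 1/2))*(-409 - 223) = (6*(11 + ½))*(-632) = (6*(23/2))*(-632) = 69*(-632) = -43608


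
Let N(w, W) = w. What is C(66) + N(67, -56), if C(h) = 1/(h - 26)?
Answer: 2681/40 ≈ 67.025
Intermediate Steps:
C(h) = 1/(-26 + h)
C(66) + N(67, -56) = 1/(-26 + 66) + 67 = 1/40 + 67 = 2681/40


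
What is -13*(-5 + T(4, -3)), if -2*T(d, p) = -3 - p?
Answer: 65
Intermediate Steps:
T(d, p) = 3/2 + p/2 (T(d, p) = -(-3 - p)/2 = 3/2 + p/2)
-13*(-5 + T(4, -3)) = -13*(-5 + (3/2 + (1/2)*(-3))) = -13*(-5 + (3/2 - 3/2)) = -13*(-5 + 0) = -13*(-5) = 65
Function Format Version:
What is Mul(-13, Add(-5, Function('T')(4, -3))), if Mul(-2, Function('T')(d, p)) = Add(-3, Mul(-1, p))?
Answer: 65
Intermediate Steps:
Function('T')(d, p) = Add(Rational(3, 2), Mul(Rational(1, 2), p)) (Function('T')(d, p) = Mul(Rational(-1, 2), Add(-3, Mul(-1, p))) = Add(Rational(3, 2), Mul(Rational(1, 2), p)))
Mul(-13, Add(-5, Function('T')(4, -3))) = Mul(-13, Add(-5, Add(Rational(3, 2), Mul(Rational(1, 2), -3)))) = Mul(-13, Add(-5, Add(Rational(3, 2), Rational(-3, 2)))) = Mul(-13, Add(-5, 0)) = Mul(-13, -5) = 65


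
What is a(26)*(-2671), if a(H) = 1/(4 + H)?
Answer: -2671/30 ≈ -89.033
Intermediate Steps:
a(26)*(-2671) = -2671/(4 + 26) = -2671/30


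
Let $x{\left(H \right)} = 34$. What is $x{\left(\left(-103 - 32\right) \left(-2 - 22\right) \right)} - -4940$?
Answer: $4974$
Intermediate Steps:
$x{\left(\left(-103 - 32\right) \left(-2 - 22\right) \right)} - -4940 = 34 - -4940 = 34 + 4940 = 4974$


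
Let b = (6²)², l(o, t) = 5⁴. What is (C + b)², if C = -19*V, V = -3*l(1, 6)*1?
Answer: 1363160241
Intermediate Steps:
l(o, t) = 625
V = -1875 (V = -3*625*1 = -1875*1 = -1875)
C = 35625 (C = -19*(-1875) = 35625)
b = 1296 (b = 36² = 1296)
(C + b)² = (35625 + 1296)² = 36921² = 1363160241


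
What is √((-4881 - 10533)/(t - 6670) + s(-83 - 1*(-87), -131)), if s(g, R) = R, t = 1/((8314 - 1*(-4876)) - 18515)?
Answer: I*√162342612309746081/35517751 ≈ 11.344*I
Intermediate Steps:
t = -1/5325 (t = 1/((8314 + 4876) - 18515) = 1/(13190 - 18515) = 1/(-5325) = -1/5325 ≈ -0.00018779)
√((-4881 - 10533)/(t - 6670) + s(-83 - 1*(-87), -131)) = √((-4881 - 10533)/(-1/5325 - 6670) - 131) = √(-15414/(-35517751/5325) - 131) = √(-15414*(-5325/35517751) - 131) = √(82079550/35517751 - 131) = √(-4570745831/35517751) = I*√162342612309746081/35517751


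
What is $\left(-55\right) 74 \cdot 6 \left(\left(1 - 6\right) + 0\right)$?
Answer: $122100$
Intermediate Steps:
$\left(-55\right) 74 \cdot 6 \left(\left(1 - 6\right) + 0\right) = - 4070 \cdot 6 \left(\left(1 - 6\right) + 0\right) = - 4070 \cdot 6 \left(-5 + 0\right) = - 4070 \cdot 6 \left(-5\right) = \left(-4070\right) \left(-30\right) = 122100$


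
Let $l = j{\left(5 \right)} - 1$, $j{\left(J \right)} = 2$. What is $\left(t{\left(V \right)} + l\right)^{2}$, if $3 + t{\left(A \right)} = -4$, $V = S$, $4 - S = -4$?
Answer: $36$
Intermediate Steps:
$S = 8$ ($S = 4 - -4 = 4 + 4 = 8$)
$V = 8$
$t{\left(A \right)} = -7$ ($t{\left(A \right)} = -3 - 4 = -7$)
$l = 1$ ($l = 2 - 1 = 1$)
$\left(t{\left(V \right)} + l\right)^{2} = \left(-7 + 1\right)^{2} = \left(-6\right)^{2} = 36$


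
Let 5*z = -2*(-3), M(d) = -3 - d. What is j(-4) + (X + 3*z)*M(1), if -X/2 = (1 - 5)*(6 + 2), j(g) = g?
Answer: -1372/5 ≈ -274.40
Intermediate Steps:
z = 6/5 (z = (-2*(-3))/5 = (⅕)*6 = 6/5 ≈ 1.2000)
X = 64 (X = -2*(1 - 5)*(6 + 2) = -(-8)*8 = -2*(-32) = 64)
j(-4) + (X + 3*z)*M(1) = -4 + (64 + 3*(6/5))*(-3 - 1*1) = -4 + (64 + 18/5)*(-3 - 1) = -4 + (338/5)*(-4) = -4 - 1352/5 = -1372/5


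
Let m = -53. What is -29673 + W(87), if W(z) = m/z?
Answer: -2581604/87 ≈ -29674.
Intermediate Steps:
W(z) = -53/z
-29673 + W(87) = -29673 - 53/87 = -2581604/87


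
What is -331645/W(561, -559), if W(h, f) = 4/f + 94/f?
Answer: 185389555/98 ≈ 1.8917e+6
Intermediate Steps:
W(h, f) = 98/f
-331645/W(561, -559) = -331645/(98/(-559)) = -331645/(98*(-1/559)) = -331645/(-98/559) = -331645*(-559/98) = 185389555/98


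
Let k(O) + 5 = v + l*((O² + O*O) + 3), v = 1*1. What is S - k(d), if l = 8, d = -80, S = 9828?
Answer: -92592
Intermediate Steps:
v = 1
k(O) = 20 + 16*O² (k(O) = -5 + (1 + 8*((O² + O*O) + 3)) = -5 + (1 + 8*((O² + O²) + 3)) = -5 + (1 + 8*(2*O² + 3)) = -5 + (1 + 8*(3 + 2*O²)) = -5 + (1 + (24 + 16*O²)) = -5 + (25 + 16*O²) = 20 + 16*O²)
S - k(d) = 9828 - (20 + 16*(-80)²) = 9828 - (20 + 16*6400) = 9828 - (20 + 102400) = 9828 - 1*102420 = 9828 - 102420 = -92592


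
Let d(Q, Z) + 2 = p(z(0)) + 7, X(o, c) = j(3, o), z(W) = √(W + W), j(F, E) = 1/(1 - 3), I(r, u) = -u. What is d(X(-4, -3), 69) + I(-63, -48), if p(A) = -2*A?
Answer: 53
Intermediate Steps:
j(F, E) = -½ (j(F, E) = 1/(-2) = -½)
z(W) = √2*√W (z(W) = √(2*W) = √2*√W)
X(o, c) = -½
d(Q, Z) = 5 (d(Q, Z) = -2 + (-2*√2*√0 + 7) = -2 + (-2*√2*0 + 7) = -2 + (-2*0 + 7) = -2 + (0 + 7) = -2 + 7 = 5)
d(X(-4, -3), 69) + I(-63, -48) = 5 - 1*(-48) = 5 + 48 = 53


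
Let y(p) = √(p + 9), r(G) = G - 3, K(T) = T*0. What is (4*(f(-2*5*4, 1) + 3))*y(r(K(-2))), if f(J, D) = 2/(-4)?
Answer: 10*√6 ≈ 24.495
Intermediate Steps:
K(T) = 0
r(G) = -3 + G
f(J, D) = -½ (f(J, D) = 2*(-¼) = -½)
y(p) = √(9 + p)
(4*(f(-2*5*4, 1) + 3))*y(r(K(-2))) = (4*(-½ + 3))*√(9 + (-3 + 0)) = (4*(5/2))*√(9 - 3) = 10*√6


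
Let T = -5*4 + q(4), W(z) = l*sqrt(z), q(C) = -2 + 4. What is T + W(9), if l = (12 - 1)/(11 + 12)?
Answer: -381/23 ≈ -16.565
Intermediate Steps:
q(C) = 2
l = 11/23 ≈ 0.47826
W(z) = 11*sqrt(z)/23
T = -18 (T = -5*4 + 2 = -20 + 2 = -18)
T + W(9) = -18 + 11*sqrt(9)/23 = -18 + (11/23)*3 = -18 + 33/23 = -381/23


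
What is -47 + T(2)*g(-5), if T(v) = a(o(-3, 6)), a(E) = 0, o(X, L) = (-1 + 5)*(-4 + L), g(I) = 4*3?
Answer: -47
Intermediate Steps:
g(I) = 12
o(X, L) = -16 + 4*L (o(X, L) = 4*(-4 + L) = -16 + 4*L)
T(v) = 0
-47 + T(2)*g(-5) = -47 + 0*12 = -47 + 0 = -47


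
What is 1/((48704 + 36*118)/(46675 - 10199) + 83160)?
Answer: 9119/758349278 ≈ 1.2025e-5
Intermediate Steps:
1/((48704 + 36*118)/(46675 - 10199) + 83160) = 1/((48704 + 4248)/36476 + 83160) = 1/(52952*(1/36476) + 83160) = 1/(13238/9119 + 83160) = 1/(758349278/9119) = 9119/758349278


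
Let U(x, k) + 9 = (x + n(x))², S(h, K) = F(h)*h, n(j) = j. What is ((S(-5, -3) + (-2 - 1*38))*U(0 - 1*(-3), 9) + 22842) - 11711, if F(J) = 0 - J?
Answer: 9376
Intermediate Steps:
F(J) = -J
S(h, K) = -h² (S(h, K) = (-h)*h = -h²)
U(x, k) = -9 + 4*x² (U(x, k) = -9 + (x + x)² = -9 + (2*x)² = -9 + 4*x²)
((S(-5, -3) + (-2 - 1*38))*U(0 - 1*(-3), 9) + 22842) - 11711 = ((-1*(-5)² + (-2 - 1*38))*(-9 + 4*(0 - 1*(-3))²) + 22842) - 11711 = ((-1*25 + (-2 - 38))*(-9 + 4*(0 + 3)²) + 22842) - 11711 = ((-25 - 40)*(-9 + 4*3²) + 22842) - 11711 = (-65*(-9 + 4*9) + 22842) - 11711 = (-65*(-9 + 36) + 22842) - 11711 = (-65*27 + 22842) - 11711 = (-1755 + 22842) - 11711 = 21087 - 11711 = 9376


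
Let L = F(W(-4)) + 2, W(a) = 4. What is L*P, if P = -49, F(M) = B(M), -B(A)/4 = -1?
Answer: -294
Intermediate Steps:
B(A) = 4 (B(A) = -4*(-1) = 4)
F(M) = 4
L = 6 (L = 4 + 2 = 6)
L*P = 6*(-49) = -294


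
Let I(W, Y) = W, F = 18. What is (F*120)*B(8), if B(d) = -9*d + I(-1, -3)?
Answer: -157680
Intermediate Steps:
B(d) = -1 - 9*d (B(d) = -9*d - 1 = -1 - 9*d)
(F*120)*B(8) = (18*120)*(-1 - 9*8) = 2160*(-1 - 72) = 2160*(-73) = -157680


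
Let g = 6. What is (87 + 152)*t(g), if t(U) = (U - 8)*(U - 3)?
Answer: -1434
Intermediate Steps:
t(U) = (-8 + U)*(-3 + U)
(87 + 152)*t(g) = (87 + 152)*(24 + 6² - 11*6) = 239*(24 + 36 - 66) = 239*(-6) = -1434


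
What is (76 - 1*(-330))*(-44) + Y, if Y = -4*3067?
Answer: -30132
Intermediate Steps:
Y = -12268
(76 - 1*(-330))*(-44) + Y = (76 - 1*(-330))*(-44) - 12268 = (76 + 330)*(-44) - 12268 = 406*(-44) - 12268 = -17864 - 12268 = -30132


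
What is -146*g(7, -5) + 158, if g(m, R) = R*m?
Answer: 5268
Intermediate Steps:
-146*g(7, -5) + 158 = -(-730)*7 + 158 = -146*(-35) + 158 = 5110 + 158 = 5268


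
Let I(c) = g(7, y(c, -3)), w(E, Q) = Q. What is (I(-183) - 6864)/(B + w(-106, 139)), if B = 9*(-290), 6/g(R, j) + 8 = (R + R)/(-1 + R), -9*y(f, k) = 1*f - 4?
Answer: 116706/42007 ≈ 2.7783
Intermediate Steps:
y(f, k) = 4/9 - f/9 (y(f, k) = -(1*f - 4)/9 = -(f - 4)/9 = -(-4 + f)/9 = 4/9 - f/9)
g(R, j) = 6/(-8 + 2*R/(-1 + R)) (g(R, j) = 6/(-8 + (R + R)/(-1 + R)) = 6/(-8 + (2*R)/(-1 + R)) = 6/(-8 + 2*R/(-1 + R)))
B = -2610
I(c) = -18/17 (I(c) = 3*(1 - 1*7)/(-4 + 3*7) = 3*(1 - 7)/(-4 + 21) = 3*(-6)/17 = 3*(1/17)*(-6) = -18/17)
(I(-183) - 6864)/(B + w(-106, 139)) = (-18/17 - 6864)/(-2610 + 139) = -116706/17/(-2471) = -116706/17*(-1/2471) = 116706/42007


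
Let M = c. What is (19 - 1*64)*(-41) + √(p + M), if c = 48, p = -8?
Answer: 1845 + 2*√10 ≈ 1851.3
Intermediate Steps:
M = 48
(19 - 1*64)*(-41) + √(p + M) = (19 - 1*64)*(-41) + √(-8 + 48) = (19 - 64)*(-41) + √40 = -45*(-41) + 2*√10 = 1845 + 2*√10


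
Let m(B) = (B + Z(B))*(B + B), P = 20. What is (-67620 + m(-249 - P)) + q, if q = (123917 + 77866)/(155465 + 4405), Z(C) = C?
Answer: 11821068221/53290 ≈ 2.2183e+5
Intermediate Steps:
q = 67261/53290 (q = 201783/159870 = 201783*(1/159870) = 67261/53290 ≈ 1.2622)
m(B) = 4*B² (m(B) = (B + B)*(B + B) = (2*B)*(2*B) = 4*B²)
(-67620 + m(-249 - P)) + q = (-67620 + 4*(-249 - 1*20)²) + 67261/53290 = (-67620 + 4*(-249 - 20)²) + 67261/53290 = (-67620 + 4*(-269)²) + 67261/53290 = (-67620 + 4*72361) + 67261/53290 = (-67620 + 289444) + 67261/53290 = 221824 + 67261/53290 = 11821068221/53290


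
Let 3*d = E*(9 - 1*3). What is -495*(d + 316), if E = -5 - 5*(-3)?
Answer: -166320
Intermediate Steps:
E = 10 (E = -5 + 15 = 10)
d = 20 (d = (10*(9 - 1*3))/3 = (10*(9 - 3))/3 = (10*6)/3 = (1/3)*60 = 20)
-495*(d + 316) = -495*(20 + 316) = -495*336 = -166320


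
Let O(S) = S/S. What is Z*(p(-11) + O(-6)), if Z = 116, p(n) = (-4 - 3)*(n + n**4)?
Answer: -11879444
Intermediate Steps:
p(n) = -7*n - 7*n**4 (p(n) = -7*(n + n**4) = -7*n - 7*n**4)
O(S) = 1
Z*(p(-11) + O(-6)) = 116*(-7*(-11)*(1 + (-11)**3) + 1) = 116*(-7*(-11)*(1 - 1331) + 1) = 116*(-7*(-11)*(-1330) + 1) = 116*(-102410 + 1) = 116*(-102409) = -11879444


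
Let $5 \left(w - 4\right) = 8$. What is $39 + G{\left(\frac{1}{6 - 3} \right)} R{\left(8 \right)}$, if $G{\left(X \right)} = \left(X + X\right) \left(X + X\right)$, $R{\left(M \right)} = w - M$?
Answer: $\frac{569}{15} \approx 37.933$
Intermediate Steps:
$w = \frac{28}{5}$ ($w = 4 + \frac{1}{5} \cdot 8 = 4 + \frac{8}{5} = \frac{28}{5} \approx 5.6$)
$R{\left(M \right)} = \frac{28}{5} - M$
$G{\left(X \right)} = 4 X^{2}$ ($G{\left(X \right)} = 2 X 2 X = 4 X^{2}$)
$39 + G{\left(\frac{1}{6 - 3} \right)} R{\left(8 \right)} = 39 + 4 \left(\frac{1}{6 - 3}\right)^{2} \left(\frac{28}{5} - 8\right) = 39 + 4 \left(\frac{1}{3}\right)^{2} \left(\frac{28}{5} - 8\right) = 39 + \frac{4}{9} \left(- \frac{12}{5}\right) = 39 - \frac{16}{15} = \frac{569}{15}$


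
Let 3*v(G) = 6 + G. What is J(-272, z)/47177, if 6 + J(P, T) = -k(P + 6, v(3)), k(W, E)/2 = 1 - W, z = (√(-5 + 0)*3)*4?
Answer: -540/47177 ≈ -0.011446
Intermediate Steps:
v(G) = 2 + G/3 (v(G) = (6 + G)/3 = 2 + G/3)
z = 12*I*√5 (z = (√(-5)*3)*4 = ((I*√5)*3)*4 = (3*I*√5)*4 = 12*I*√5 ≈ 26.833*I)
k(W, E) = 2 - 2*W (k(W, E) = 2*(1 - W) = 2 - 2*W)
J(P, T) = 4 + 2*P (J(P, T) = -6 - (2 - 2*(P + 6)) = -6 - (2 - 2*(6 + P)) = -6 - (2 + (-12 - 2*P)) = -6 - (-10 - 2*P) = -6 + (10 + 2*P) = 4 + 2*P)
J(-272, z)/47177 = (4 + 2*(-272))/47177 = (4 - 544)*(1/47177) = -540*1/47177 = -540/47177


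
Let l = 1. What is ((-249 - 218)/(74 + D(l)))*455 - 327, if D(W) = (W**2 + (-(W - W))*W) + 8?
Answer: -239626/83 ≈ -2887.1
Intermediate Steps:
D(W) = 8 + W**2 (D(W) = (W**2 + (-1*0)*W) + 8 = (W**2 + 0*W) + 8 = (W**2 + 0) + 8 = W**2 + 8 = 8 + W**2)
((-249 - 218)/(74 + D(l)))*455 - 327 = ((-249 - 218)/(74 + (8 + 1**2)))*455 - 327 = -467/(74 + (8 + 1))*455 - 327 = -467/(74 + 9)*455 - 327 = -467/83*455 - 327 = -212485/83 - 327 = -239626/83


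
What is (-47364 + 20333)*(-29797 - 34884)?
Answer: 1748392111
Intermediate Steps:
(-47364 + 20333)*(-29797 - 34884) = -27031*(-64681) = 1748392111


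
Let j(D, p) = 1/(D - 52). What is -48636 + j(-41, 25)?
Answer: -4523149/93 ≈ -48636.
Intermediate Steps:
j(D, p) = 1/(-52 + D)
-48636 + j(-41, 25) = -48636 + 1/(-52 - 41) = -48636 + 1/(-93) = -48636 - 1/93 = -4523149/93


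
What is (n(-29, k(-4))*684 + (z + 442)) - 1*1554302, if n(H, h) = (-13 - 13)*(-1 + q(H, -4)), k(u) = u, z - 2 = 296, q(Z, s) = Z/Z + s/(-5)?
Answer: -7838946/5 ≈ -1.5678e+6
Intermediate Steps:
q(Z, s) = 1 - s/5 (q(Z, s) = 1 + s*(-1/5) = 1 - s/5)
z = 298 (z = 2 + 296 = 298)
n(H, h) = -104/5 (n(H, h) = (-13 - 13)*(-1 + (1 - 1/5*(-4))) = -26*(-1 + (1 + 4/5)) = -26*(-1 + 9/5) = -26*4/5 = -104/5)
(n(-29, k(-4))*684 + (z + 442)) - 1*1554302 = (-104/5*684 + (298 + 442)) - 1*1554302 = (-71136/5 + 740) - 1554302 = -67436/5 - 1554302 = -7838946/5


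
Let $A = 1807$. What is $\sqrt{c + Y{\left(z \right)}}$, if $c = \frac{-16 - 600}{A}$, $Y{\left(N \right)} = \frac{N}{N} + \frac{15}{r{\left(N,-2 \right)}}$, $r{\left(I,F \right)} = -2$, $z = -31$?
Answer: $\frac{3 i \sqrt{9927658}}{3614} \approx 2.6155 i$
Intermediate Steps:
$Y{\left(N \right)} = - \frac{13}{2}$ ($Y{\left(N \right)} = \frac{N}{N} + \frac{15}{-2} = 1 + 15 \left(- \frac{1}{2}\right) = 1 - \frac{15}{2} = - \frac{13}{2}$)
$c = - \frac{616}{1807}$ ($c = \frac{-16 - 600}{1807} = \left(-16 - 600\right) \frac{1}{1807} = \left(-616\right) \frac{1}{1807} = - \frac{616}{1807} \approx -0.3409$)
$\sqrt{c + Y{\left(z \right)}} = \sqrt{- \frac{616}{1807} - \frac{13}{2}} = \sqrt{- \frac{24723}{3614}} = \frac{3 i \sqrt{9927658}}{3614}$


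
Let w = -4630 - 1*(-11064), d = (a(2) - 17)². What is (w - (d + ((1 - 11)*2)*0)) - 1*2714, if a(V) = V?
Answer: 3495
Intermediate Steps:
d = 225 (d = (2 - 17)² = (-15)² = 225)
w = 6434 (w = -4630 + 11064 = 6434)
(w - (d + ((1 - 11)*2)*0)) - 1*2714 = (6434 - (225 + ((1 - 11)*2)*0)) - 1*2714 = (6434 - (225 - 10*2*0)) - 2714 = (6434 - (225 - 20*0)) - 2714 = (6434 - (225 + 0)) - 2714 = (6434 - 1*225) - 2714 = (6434 - 225) - 2714 = 6209 - 2714 = 3495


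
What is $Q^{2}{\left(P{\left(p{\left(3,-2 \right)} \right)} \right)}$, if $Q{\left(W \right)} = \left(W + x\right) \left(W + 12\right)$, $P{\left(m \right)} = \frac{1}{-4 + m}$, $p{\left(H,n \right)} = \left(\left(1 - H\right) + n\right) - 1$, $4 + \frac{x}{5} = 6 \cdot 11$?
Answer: $\frac{89056286929}{6561} \approx 1.3574 \cdot 10^{7}$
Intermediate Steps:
$x = 310$ ($x = -20 + 5 \cdot 6 \cdot 11 = -20 + 5 \cdot 66 = -20 + 330 = 310$)
$p{\left(H,n \right)} = n - H$ ($p{\left(H,n \right)} = \left(1 + n - H\right) - 1 = n - H$)
$Q{\left(W \right)} = \left(12 + W\right) \left(310 + W\right)$ ($Q{\left(W \right)} = \left(W + 310\right) \left(W + 12\right) = \left(310 + W\right) \left(12 + W\right) = \left(12 + W\right) \left(310 + W\right)$)
$Q^{2}{\left(P{\left(p{\left(3,-2 \right)} \right)} \right)} = \left(3720 + \left(\frac{1}{-4 - 5}\right)^{2} + \frac{322}{-4 - 5}\right)^{2} = \left(3720 + \left(\frac{1}{-9}\right)^{2} + \frac{322}{-9}\right)^{2} = \left(3720 + \left(- \frac{1}{9}\right)^{2} + 322 \left(- \frac{1}{9}\right)\right)^{2} = \left(3720 + \frac{1}{81} - \frac{322}{9}\right)^{2} = \left(\frac{298423}{81}\right)^{2} = \frac{89056286929}{6561}$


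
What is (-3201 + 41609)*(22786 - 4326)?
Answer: 709011680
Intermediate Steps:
(-3201 + 41609)*(22786 - 4326) = 38408*18460 = 709011680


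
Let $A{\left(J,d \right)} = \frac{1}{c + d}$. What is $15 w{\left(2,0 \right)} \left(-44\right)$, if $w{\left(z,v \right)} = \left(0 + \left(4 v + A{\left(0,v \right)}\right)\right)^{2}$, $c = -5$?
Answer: $- \frac{132}{5} \approx -26.4$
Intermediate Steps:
$A{\left(J,d \right)} = \frac{1}{-5 + d}$
$w{\left(z,v \right)} = \left(\frac{1}{-5 + v} + 4 v\right)^{2}$ ($w{\left(z,v \right)} = \left(0 + \left(4 v + \frac{1}{-5 + v}\right)\right)^{2} = \left(0 + \left(\frac{1}{-5 + v} + 4 v\right)\right)^{2} = \left(\frac{1}{-5 + v} + 4 v\right)^{2}$)
$15 w{\left(2,0 \right)} \left(-44\right) = 15 \frac{\left(1 + 4 \cdot 0 \left(-5 + 0\right)\right)^{2}}{\left(-5 + 0\right)^{2}} \left(-44\right) = 15 \frac{\left(1 + 4 \cdot 0 \left(-5\right)\right)^{2}}{25} \left(-44\right) = 15 \left(1 + 0\right)^{2} \cdot \frac{1}{25} \left(-44\right) = 15 \cdot 1^{2} \cdot \frac{1}{25} \left(-44\right) = 15 \cdot 1 \cdot \frac{1}{25} \left(-44\right) = 15 \cdot \frac{1}{25} \left(-44\right) = \frac{3}{5} \left(-44\right) = - \frac{132}{5}$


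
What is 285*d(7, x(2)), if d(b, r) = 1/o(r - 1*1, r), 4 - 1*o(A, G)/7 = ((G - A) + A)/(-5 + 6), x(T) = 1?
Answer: 95/7 ≈ 13.571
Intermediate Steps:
o(A, G) = 28 - 7*G (o(A, G) = 28 - 7*((G - A) + A)/(-5 + 6) = 28 - 7*G/1 = 28 - 7*G)
d(b, r) = 1/(28 - 7*r)
285*d(7, x(2)) = 285*(-1/(-28 + 7*1)) = 285*(-1/(-28 + 7)) = 285*(-1/(-21)) = 285*(-1*(-1/21)) = 285*(1/21) = 95/7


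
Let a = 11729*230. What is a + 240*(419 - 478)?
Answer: 2683510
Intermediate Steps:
a = 2697670
a + 240*(419 - 478) = 2697670 + 240*(419 - 478) = 2697670 + 240*(-59) = 2697670 - 14160 = 2683510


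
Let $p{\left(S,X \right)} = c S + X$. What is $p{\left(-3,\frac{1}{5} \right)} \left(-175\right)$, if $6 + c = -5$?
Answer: $-5810$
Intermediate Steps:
$c = -11$ ($c = -6 - 5 = -11$)
$p{\left(S,X \right)} = X - 11 S$ ($p{\left(S,X \right)} = - 11 S + X = X - 11 S$)
$p{\left(-3,\frac{1}{5} \right)} \left(-175\right) = \left(\frac{1}{5} - -33\right) \left(-175\right) = \left(\frac{1}{5} + 33\right) \left(-175\right) = \frac{166}{5} \left(-175\right) = -5810$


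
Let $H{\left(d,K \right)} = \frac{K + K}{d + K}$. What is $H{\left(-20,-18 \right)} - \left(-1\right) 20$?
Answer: $\frac{398}{19} \approx 20.947$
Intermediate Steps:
$H{\left(d,K \right)} = \frac{2 K}{K + d}$
$H{\left(-20,-18 \right)} - \left(-1\right) 20 = 2 \left(-18\right) \frac{1}{-18 - 20} - \left(-1\right) 20 = 2 \left(-18\right) \frac{1}{-38} - -20 = 2 \left(-18\right) \left(- \frac{1}{38}\right) + 20 = \frac{18}{19} + 20 = \frac{398}{19}$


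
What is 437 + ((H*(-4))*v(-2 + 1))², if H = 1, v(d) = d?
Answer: 453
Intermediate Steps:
437 + ((H*(-4))*v(-2 + 1))² = 437 + ((1*(-4))*(-2 + 1))² = 437 + (-4*(-1))² = 437 + 4² = 437 + 16 = 453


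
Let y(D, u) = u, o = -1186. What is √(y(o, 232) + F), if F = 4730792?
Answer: 4*√295689 ≈ 2175.1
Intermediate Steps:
√(y(o, 232) + F) = √(232 + 4730792) = √4731024 = 4*√295689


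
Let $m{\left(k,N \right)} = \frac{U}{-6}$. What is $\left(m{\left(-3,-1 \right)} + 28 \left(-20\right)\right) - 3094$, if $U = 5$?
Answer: $- \frac{21929}{6} \approx -3654.8$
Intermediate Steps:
$m{\left(k,N \right)} = - \frac{5}{6}$ ($m{\left(k,N \right)} = \frac{5}{-6} = 5 \left(- \frac{1}{6}\right) = - \frac{5}{6}$)
$\left(m{\left(-3,-1 \right)} + 28 \left(-20\right)\right) - 3094 = \left(- \frac{5}{6} + 28 \left(-20\right)\right) - 3094 = \left(- \frac{5}{6} - 560\right) - 3094 = - \frac{3365}{6} - 3094 = - \frac{21929}{6}$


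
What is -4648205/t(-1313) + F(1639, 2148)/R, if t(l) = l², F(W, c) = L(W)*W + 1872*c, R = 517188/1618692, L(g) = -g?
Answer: 310389624148847270/74301339931 ≈ 4.1774e+6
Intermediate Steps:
R = 43099/134891 (R = 517188*(1/1618692) = 43099/134891 ≈ 0.31951)
F(W, c) = -W² + 1872*c (F(W, c) = (-W)*W + 1872*c = -W² + 1872*c)
-4648205/t(-1313) + F(1639, 2148)/R = -4648205/((-1313)²) + (-1*1639² + 1872*2148)/(43099/134891) = -4648205/1723969 + (-1*2686321 + 4021056)*(134891/43099) = -4648205*1/1723969 + (-2686321 + 4021056)*(134891/43099) = -4648205/1723969 + 1334735*(134891/43099) = -4648205/1723969 + 180043738885/43099 = 310389624148847270/74301339931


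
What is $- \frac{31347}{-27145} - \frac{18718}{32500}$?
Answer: $\frac{51067739}{88221250} \approx 0.57886$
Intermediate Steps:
$- \frac{31347}{-27145} - \frac{18718}{32500} = \left(-31347\right) \left(- \frac{1}{27145}\right) - \frac{9359}{16250} = \frac{31347}{27145} - \frac{9359}{16250} = \frac{51067739}{88221250}$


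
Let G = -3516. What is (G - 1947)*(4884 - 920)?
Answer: -21655332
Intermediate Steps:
(G - 1947)*(4884 - 920) = (-3516 - 1947)*(4884 - 920) = -5463*3964 = -21655332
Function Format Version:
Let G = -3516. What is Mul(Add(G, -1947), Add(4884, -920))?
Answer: -21655332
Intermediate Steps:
Mul(Add(G, -1947), Add(4884, -920)) = Mul(Add(-3516, -1947), Add(4884, -920)) = Mul(-5463, 3964) = -21655332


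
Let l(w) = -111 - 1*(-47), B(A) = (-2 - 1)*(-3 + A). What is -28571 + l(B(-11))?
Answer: -28635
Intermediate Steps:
B(A) = 9 - 3*A (B(A) = -3*(-3 + A) = 9 - 3*A)
l(w) = -64 (l(w) = -111 + 47 = -64)
-28571 + l(B(-11)) = -28571 - 64 = -28635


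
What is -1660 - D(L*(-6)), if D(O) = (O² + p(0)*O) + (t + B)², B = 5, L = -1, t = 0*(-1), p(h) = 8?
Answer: -1769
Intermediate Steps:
t = 0
D(O) = 25 + O² + 8*O (D(O) = (O² + 8*O) + (0 + 5)² = (O² + 8*O) + 5² = (O² + 8*O) + 25 = 25 + O² + 8*O)
-1660 - D(L*(-6)) = -1660 - (25 + (-1*(-6))² + 8*(-1*(-6))) = -1660 - (25 + 6² + 8*6) = -1660 - (25 + 36 + 48) = -1660 - 1*109 = -1660 - 109 = -1769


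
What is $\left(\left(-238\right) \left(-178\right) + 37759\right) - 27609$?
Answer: $52514$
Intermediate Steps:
$\left(\left(-238\right) \left(-178\right) + 37759\right) - 27609 = \left(42364 + 37759\right) - 27609 = 80123 - 27609 = 52514$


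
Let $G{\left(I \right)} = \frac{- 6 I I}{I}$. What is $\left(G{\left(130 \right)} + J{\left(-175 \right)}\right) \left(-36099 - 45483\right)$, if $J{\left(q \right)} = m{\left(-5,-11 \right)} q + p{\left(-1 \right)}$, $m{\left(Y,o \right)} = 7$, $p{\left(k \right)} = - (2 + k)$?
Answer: $163653492$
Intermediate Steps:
$p{\left(k \right)} = -2 - k$
$G{\left(I \right)} = - 6 I$ ($G{\left(I \right)} = \frac{\left(-6\right) I^{2}}{I} = - 6 I$)
$J{\left(q \right)} = -1 + 7 q$ ($J{\left(q \right)} = 7 q - 1 = -1 + 7 q$)
$\left(G{\left(130 \right)} + J{\left(-175 \right)}\right) \left(-36099 - 45483\right) = \left(\left(-6\right) 130 + \left(-1 + 7 \left(-175\right)\right)\right) \left(-36099 - 45483\right) = \left(-780 - 1226\right) \left(-81582\right) = \left(-2006\right) \left(-81582\right) = 163653492$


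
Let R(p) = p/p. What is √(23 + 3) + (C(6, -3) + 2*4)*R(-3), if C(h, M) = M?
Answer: 5 + √26 ≈ 10.099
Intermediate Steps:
R(p) = 1
√(23 + 3) + (C(6, -3) + 2*4)*R(-3) = √(23 + 3) + (-3 + 2*4)*1 = √26 + (-3 + 8)*1 = √26 + 5*1 = √26 + 5 = 5 + √26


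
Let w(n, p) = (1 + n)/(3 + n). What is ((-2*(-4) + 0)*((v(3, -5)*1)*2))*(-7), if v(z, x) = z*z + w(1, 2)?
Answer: -1064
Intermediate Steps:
w(n, p) = (1 + n)/(3 + n)
v(z, x) = 1/2 + z**2 (v(z, x) = z*z + (1 + 1)/(3 + 1) = z**2 + 2/4 = z**2 + (1/4)*2 = z**2 + 1/2 = 1/2 + z**2)
((-2*(-4) + 0)*((v(3, -5)*1)*2))*(-7) = ((-2*(-4) + 0)*(((1/2 + 3**2)*1)*2))*(-7) = ((8 + 0)*(((1/2 + 9)*1)*2))*(-7) = (8*(((19/2)*1)*2))*(-7) = (8*((19/2)*2))*(-7) = (8*19)*(-7) = 152*(-7) = -1064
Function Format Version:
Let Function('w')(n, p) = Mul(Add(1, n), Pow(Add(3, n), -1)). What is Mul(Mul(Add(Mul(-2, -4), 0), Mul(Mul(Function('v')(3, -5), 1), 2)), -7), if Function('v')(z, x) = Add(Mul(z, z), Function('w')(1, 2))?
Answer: -1064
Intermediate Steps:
Function('w')(n, p) = Mul(Pow(Add(3, n), -1), Add(1, n))
Function('v')(z, x) = Add(Rational(1, 2), Pow(z, 2)) (Function('v')(z, x) = Add(Mul(z, z), Mul(Pow(Add(3, 1), -1), Add(1, 1))) = Add(Pow(z, 2), Mul(Pow(4, -1), 2)) = Add(Pow(z, 2), Mul(Rational(1, 4), 2)) = Add(Pow(z, 2), Rational(1, 2)) = Add(Rational(1, 2), Pow(z, 2)))
Mul(Mul(Add(Mul(-2, -4), 0), Mul(Mul(Function('v')(3, -5), 1), 2)), -7) = Mul(Mul(Add(Mul(-2, -4), 0), Mul(Mul(Add(Rational(1, 2), Pow(3, 2)), 1), 2)), -7) = Mul(Mul(Add(8, 0), Mul(Mul(Add(Rational(1, 2), 9), 1), 2)), -7) = Mul(Mul(8, Mul(Mul(Rational(19, 2), 1), 2)), -7) = Mul(Mul(8, Mul(Rational(19, 2), 2)), -7) = Mul(Mul(8, 19), -7) = Mul(152, -7) = -1064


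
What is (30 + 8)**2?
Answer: 1444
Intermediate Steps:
(30 + 8)**2 = 38**2 = 1444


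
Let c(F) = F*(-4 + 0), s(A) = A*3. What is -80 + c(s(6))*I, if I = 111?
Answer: -8072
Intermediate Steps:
s(A) = 3*A
c(F) = -4*F (c(F) = F*(-4) = -4*F)
-80 + c(s(6))*I = -80 - 12*6*111 = -80 - 4*18*111 = -80 - 72*111 = -80 - 7992 = -8072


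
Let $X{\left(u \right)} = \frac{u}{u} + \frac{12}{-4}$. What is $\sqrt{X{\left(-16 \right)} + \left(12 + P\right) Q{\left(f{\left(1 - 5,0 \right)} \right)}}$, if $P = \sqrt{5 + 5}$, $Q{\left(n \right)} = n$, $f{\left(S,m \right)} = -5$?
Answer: $\sqrt{-62 - 5 \sqrt{10}} \approx 8.8211 i$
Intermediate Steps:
$X{\left(u \right)} = -2$ ($X{\left(u \right)} = 1 + 12 \left(- \frac{1}{4}\right) = 1 - 3 = -2$)
$P = \sqrt{10} \approx 3.1623$
$\sqrt{X{\left(-16 \right)} + \left(12 + P\right) Q{\left(f{\left(1 - 5,0 \right)} \right)}} = \sqrt{-2 + \left(12 + \sqrt{10}\right) \left(-5\right)} = \sqrt{-2 - \left(60 + 5 \sqrt{10}\right)} = \sqrt{-62 - 5 \sqrt{10}}$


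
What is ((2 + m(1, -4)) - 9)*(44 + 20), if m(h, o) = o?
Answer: -704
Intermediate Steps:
((2 + m(1, -4)) - 9)*(44 + 20) = ((2 - 4) - 9)*(44 + 20) = (-2 - 9)*64 = -11*64 = -704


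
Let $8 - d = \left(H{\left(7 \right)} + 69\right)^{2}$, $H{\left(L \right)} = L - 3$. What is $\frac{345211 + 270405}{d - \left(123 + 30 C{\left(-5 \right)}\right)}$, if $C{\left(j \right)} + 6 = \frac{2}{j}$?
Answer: $- \frac{153904}{1313} \approx -117.22$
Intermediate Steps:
$H{\left(L \right)} = -3 + L$
$C{\left(j \right)} = -6 + \frac{2}{j}$
$d = -5321$ ($d = 8 - \left(\left(-3 + 7\right) + 69\right)^{2} = 8 - \left(4 + 69\right)^{2} = 8 - 73^{2} = 8 - 5329 = -5321$)
$\frac{345211 + 270405}{d - \left(123 + 30 C{\left(-5 \right)}\right)} = \frac{345211 + 270405}{-5321 - \left(123 + 30 \left(-6 + \frac{2}{-5}\right)\right)} = \frac{615616}{-5321 - \left(123 + 30 \left(-6 + 2 \left(- \frac{1}{5}\right)\right)\right)} = \frac{615616}{-5321 - \left(123 + 30 \left(-6 - \frac{2}{5}\right)\right)} = \frac{615616}{-5321 - -69} = \frac{615616}{-5321 + \left(192 - 123\right)} = \frac{615616}{-5321 + 69} = \frac{615616}{-5252} = 615616 \left(- \frac{1}{5252}\right) = - \frac{153904}{1313}$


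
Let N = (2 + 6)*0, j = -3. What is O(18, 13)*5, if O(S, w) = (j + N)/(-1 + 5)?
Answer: -15/4 ≈ -3.7500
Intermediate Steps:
N = 0 (N = 8*0 = 0)
O(S, w) = -¾ (O(S, w) = (-3 + 0)/(-1 + 5) = -3/4 = -3*¼ = -¾)
O(18, 13)*5 = -¾*5 = -15/4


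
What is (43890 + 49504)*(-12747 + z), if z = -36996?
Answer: -4645697742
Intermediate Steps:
(43890 + 49504)*(-12747 + z) = (43890 + 49504)*(-12747 - 36996) = 93394*(-49743) = -4645697742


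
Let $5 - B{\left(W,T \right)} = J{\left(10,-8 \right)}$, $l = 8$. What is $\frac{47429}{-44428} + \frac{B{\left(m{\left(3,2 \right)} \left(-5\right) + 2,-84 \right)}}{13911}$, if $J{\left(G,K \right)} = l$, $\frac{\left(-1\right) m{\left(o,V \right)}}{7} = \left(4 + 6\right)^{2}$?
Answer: $- \frac{219972701}{206012636} \approx -1.0678$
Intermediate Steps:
$m{\left(o,V \right)} = -700$ ($m{\left(o,V \right)} = - 7 \left(4 + 6\right)^{2} = - 7 \cdot 10^{2} = \left(-7\right) 100 = -700$)
$J{\left(G,K \right)} = 8$
$B{\left(W,T \right)} = -3$ ($B{\left(W,T \right)} = 5 - 8 = -3$)
$\frac{47429}{-44428} + \frac{B{\left(m{\left(3,2 \right)} \left(-5\right) + 2,-84 \right)}}{13911} = \frac{47429}{-44428} - \frac{3}{13911} = 47429 \left(- \frac{1}{44428}\right) - \frac{1}{4637} = - \frac{47429}{44428} - \frac{1}{4637} = - \frac{219972701}{206012636}$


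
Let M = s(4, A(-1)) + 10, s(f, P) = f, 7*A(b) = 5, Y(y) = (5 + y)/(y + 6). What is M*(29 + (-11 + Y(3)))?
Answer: 2380/9 ≈ 264.44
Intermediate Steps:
Y(y) = (5 + y)/(6 + y)
A(b) = 5/7 (A(b) = (1/7)*5 = 5/7)
M = 14 (M = 4 + 10 = 14)
M*(29 + (-11 + Y(3))) = 14*(29 + (-11 + (5 + 3)/(6 + 3))) = 14*(29 + (-11 + 8/9)) = 14*(29 - 91/9) = 14*(170/9) = 2380/9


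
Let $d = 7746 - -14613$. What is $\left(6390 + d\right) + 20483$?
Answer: $49232$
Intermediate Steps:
$d = 22359$ ($d = 7746 + 14613 = 22359$)
$\left(6390 + d\right) + 20483 = \left(6390 + 22359\right) + 20483 = 28749 + 20483 = 49232$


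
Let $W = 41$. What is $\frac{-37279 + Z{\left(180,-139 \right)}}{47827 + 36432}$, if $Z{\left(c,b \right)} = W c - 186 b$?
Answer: $- \frac{4045}{84259} \approx -0.048007$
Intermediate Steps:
$Z{\left(c,b \right)} = - 186 b + 41 c$ ($Z{\left(c,b \right)} = 41 c - 186 b = - 186 b + 41 c$)
$\frac{-37279 + Z{\left(180,-139 \right)}}{47827 + 36432} = \frac{-37279 + \left(\left(-186\right) \left(-139\right) + 41 \cdot 180\right)}{47827 + 36432} = \frac{-37279 + \left(25854 + 7380\right)}{84259} = \left(-37279 + 33234\right) \frac{1}{84259} = \left(-4045\right) \frac{1}{84259} = - \frac{4045}{84259}$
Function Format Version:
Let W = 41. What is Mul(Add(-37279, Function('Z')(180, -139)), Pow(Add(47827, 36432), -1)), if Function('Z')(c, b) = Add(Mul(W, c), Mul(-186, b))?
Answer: Rational(-4045, 84259) ≈ -0.048007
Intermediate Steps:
Function('Z')(c, b) = Add(Mul(-186, b), Mul(41, c)) (Function('Z')(c, b) = Add(Mul(41, c), Mul(-186, b)) = Add(Mul(-186, b), Mul(41, c)))
Mul(Add(-37279, Function('Z')(180, -139)), Pow(Add(47827, 36432), -1)) = Mul(Add(-37279, Add(Mul(-186, -139), Mul(41, 180))), Pow(Add(47827, 36432), -1)) = Mul(Add(-37279, Add(25854, 7380)), Pow(84259, -1)) = Mul(Add(-37279, 33234), Rational(1, 84259)) = Mul(-4045, Rational(1, 84259)) = Rational(-4045, 84259)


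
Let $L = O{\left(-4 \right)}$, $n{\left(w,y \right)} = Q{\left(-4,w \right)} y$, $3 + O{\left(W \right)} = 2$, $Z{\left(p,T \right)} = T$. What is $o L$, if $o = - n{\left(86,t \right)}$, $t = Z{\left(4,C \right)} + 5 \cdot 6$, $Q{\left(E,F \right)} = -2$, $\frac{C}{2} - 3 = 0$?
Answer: $-72$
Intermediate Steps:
$C = 6$ ($C = 6 + 2 \cdot 0 = 6 + 0 = 6$)
$t = 36$ ($t = 6 + 5 \cdot 6 = 6 + 30 = 36$)
$O{\left(W \right)} = -1$ ($O{\left(W \right)} = -3 + 2 = -1$)
$n{\left(w,y \right)} = - 2 y$
$o = 72$ ($o = - \left(-2\right) 36 = \left(-1\right) \left(-72\right) = 72$)
$L = -1$
$o L = 72 \left(-1\right) = -72$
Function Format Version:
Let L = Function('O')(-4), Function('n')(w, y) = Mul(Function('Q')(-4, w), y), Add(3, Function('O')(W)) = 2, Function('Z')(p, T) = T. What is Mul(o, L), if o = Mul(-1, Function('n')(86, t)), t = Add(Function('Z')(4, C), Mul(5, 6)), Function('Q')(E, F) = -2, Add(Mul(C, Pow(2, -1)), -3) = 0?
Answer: -72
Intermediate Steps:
C = 6 (C = Add(6, Mul(2, 0)) = Add(6, 0) = 6)
t = 36 (t = Add(6, Mul(5, 6)) = Add(6, 30) = 36)
Function('O')(W) = -1 (Function('O')(W) = Add(-3, 2) = -1)
Function('n')(w, y) = Mul(-2, y)
o = 72 (o = Mul(-1, Mul(-2, 36)) = Mul(-1, -72) = 72)
L = -1
Mul(o, L) = Mul(72, -1) = -72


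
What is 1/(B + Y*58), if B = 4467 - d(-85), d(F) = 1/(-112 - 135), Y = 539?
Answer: 247/8825064 ≈ 2.7988e-5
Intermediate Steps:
d(F) = -1/247 (d(F) = 1/(-247) = -1/247)
B = 1103350/247 (B = 4467 - 1*(-1/247) = 4467 + 1/247 = 1103350/247 ≈ 4467.0)
1/(B + Y*58) = 1/(1103350/247 + 539*58) = 1/(1103350/247 + 31262) = 1/(8825064/247) = 247/8825064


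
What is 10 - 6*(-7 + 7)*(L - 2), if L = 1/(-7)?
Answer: 10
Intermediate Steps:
L = -1/7 ≈ -0.14286
10 - 6*(-7 + 7)*(L - 2) = 10 - 6*(-7 + 7)*(-1/7 - 2) = 10 - 0*(-15)/7 = 10 - 6*0 = 10 + 0 = 10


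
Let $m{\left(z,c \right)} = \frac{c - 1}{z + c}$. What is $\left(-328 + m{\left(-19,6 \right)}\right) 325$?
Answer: $-106725$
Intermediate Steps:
$m{\left(z,c \right)} = \frac{-1 + c}{c + z}$
$\left(-328 + m{\left(-19,6 \right)}\right) 325 = \left(-328 + \frac{-1 + 6}{6 - 19}\right) 325 = \left(-328 + \frac{1}{-13} \cdot 5\right) 325 = \left(-328 - \frac{5}{13}\right) 325 = \left(- \frac{4269}{13}\right) 325 = -106725$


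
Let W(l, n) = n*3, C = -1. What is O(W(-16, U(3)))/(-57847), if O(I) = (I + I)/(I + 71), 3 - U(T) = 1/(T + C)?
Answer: -30/9081979 ≈ -3.3032e-6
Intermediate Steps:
U(T) = 3 - 1/(-1 + T) (U(T) = 3 - 1/(T - 1) = 3 - 1/(-1 + T))
W(l, n) = 3*n
O(I) = 2*I/(71 + I) (O(I) = (2*I)/(71 + I) = 2*I/(71 + I))
O(W(-16, U(3)))/(-57847) = (2*(3*((-4 + 3*3)/(-1 + 3)))/(71 + 3*((-4 + 3*3)/(-1 + 3))))/(-57847) = (2*(3*((-4 + 9)/2))/(71 + 3*((-4 + 9)/2)))*(-1/57847) = (2*(3*((1/2)*5))/(71 + 3*((1/2)*5)))*(-1/57847) = (2*(3*(5/2))/(71 + 3*(5/2)))*(-1/57847) = (2*(15/2)/(71 + 15/2))*(-1/57847) = (2*(15/2)/(157/2))*(-1/57847) = (2*(15/2)*(2/157))*(-1/57847) = (30/157)*(-1/57847) = -30/9081979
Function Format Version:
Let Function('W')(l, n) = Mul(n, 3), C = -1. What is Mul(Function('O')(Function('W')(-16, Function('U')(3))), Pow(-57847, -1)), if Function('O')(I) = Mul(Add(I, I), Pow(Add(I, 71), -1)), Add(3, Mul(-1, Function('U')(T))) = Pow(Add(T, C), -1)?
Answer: Rational(-30, 9081979) ≈ -3.3032e-6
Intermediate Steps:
Function('U')(T) = Add(3, Mul(-1, Pow(Add(-1, T), -1))) (Function('U')(T) = Add(3, Mul(-1, Pow(Add(T, -1), -1))) = Add(3, Mul(-1, Pow(Add(-1, T), -1))))
Function('W')(l, n) = Mul(3, n)
Function('O')(I) = Mul(2, I, Pow(Add(71, I), -1)) (Function('O')(I) = Mul(Mul(2, I), Pow(Add(71, I), -1)) = Mul(2, I, Pow(Add(71, I), -1)))
Mul(Function('O')(Function('W')(-16, Function('U')(3))), Pow(-57847, -1)) = Mul(Mul(2, Mul(3, Mul(Pow(Add(-1, 3), -1), Add(-4, Mul(3, 3)))), Pow(Add(71, Mul(3, Mul(Pow(Add(-1, 3), -1), Add(-4, Mul(3, 3))))), -1)), Pow(-57847, -1)) = Mul(Mul(2, Mul(3, Mul(Pow(2, -1), Add(-4, 9))), Pow(Add(71, Mul(3, Mul(Pow(2, -1), Add(-4, 9)))), -1)), Rational(-1, 57847)) = Mul(Mul(2, Mul(3, Mul(Rational(1, 2), 5)), Pow(Add(71, Mul(3, Mul(Rational(1, 2), 5))), -1)), Rational(-1, 57847)) = Mul(Mul(2, Mul(3, Rational(5, 2)), Pow(Add(71, Mul(3, Rational(5, 2))), -1)), Rational(-1, 57847)) = Mul(Mul(2, Rational(15, 2), Pow(Add(71, Rational(15, 2)), -1)), Rational(-1, 57847)) = Mul(Mul(2, Rational(15, 2), Pow(Rational(157, 2), -1)), Rational(-1, 57847)) = Mul(Mul(2, Rational(15, 2), Rational(2, 157)), Rational(-1, 57847)) = Mul(Rational(30, 157), Rational(-1, 57847)) = Rational(-30, 9081979)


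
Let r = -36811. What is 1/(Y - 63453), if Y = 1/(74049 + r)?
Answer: -37238/2362862813 ≈ -1.5760e-5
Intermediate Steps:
Y = 1/37238 (Y = 1/(74049 - 36811) = 1/37238 ≈ 2.6854e-5)
1/(Y - 63453) = 1/(1/37238 - 63453) = 1/(-2362862813/37238) = -37238/2362862813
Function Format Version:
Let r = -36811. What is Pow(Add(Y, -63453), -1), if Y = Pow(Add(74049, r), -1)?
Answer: Rational(-37238, 2362862813) ≈ -1.5760e-5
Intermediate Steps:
Y = Rational(1, 37238) (Y = Pow(Add(74049, -36811), -1) = Pow(37238, -1) = Rational(1, 37238) ≈ 2.6854e-5)
Pow(Add(Y, -63453), -1) = Pow(Add(Rational(1, 37238), -63453), -1) = Pow(Rational(-2362862813, 37238), -1) = Rational(-37238, 2362862813)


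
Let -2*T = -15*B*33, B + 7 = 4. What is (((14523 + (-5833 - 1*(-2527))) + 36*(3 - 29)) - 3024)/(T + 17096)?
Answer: 14514/32707 ≈ 0.44376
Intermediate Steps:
B = -3 (B = -7 + 4 = -3)
T = -1485/2 (T = -(-15*(-3))*33/2 = -45*33/2 = -½*1485 = -1485/2 ≈ -742.50)
(((14523 + (-5833 - 1*(-2527))) + 36*(3 - 29)) - 3024)/(T + 17096) = (((14523 + (-5833 - 1*(-2527))) + 36*(3 - 29)) - 3024)/(-1485/2 + 17096) = (((14523 + (-5833 + 2527)) + 36*(-26)) - 3024)/(32707/2) = (((14523 - 3306) - 936) - 3024)*(2/32707) = ((11217 - 936) - 3024)*(2/32707) = (10281 - 3024)*(2/32707) = 7257*(2/32707) = 14514/32707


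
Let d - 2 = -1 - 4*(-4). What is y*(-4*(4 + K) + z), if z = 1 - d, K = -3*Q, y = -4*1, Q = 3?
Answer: -16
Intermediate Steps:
y = -4
d = 17 (d = 2 + (-1 - 4*(-4)) = 2 + (-1 + 16) = 2 + 15 = 17)
K = -9 (K = -3*3 = -9)
z = -16 (z = 1 - 1*17 = 1 - 17 = -16)
y*(-4*(4 + K) + z) = -4*(-4*(4 - 9) - 16) = -4*(-4*(-5) - 16) = -4*(20 - 16) = -4*4 = -16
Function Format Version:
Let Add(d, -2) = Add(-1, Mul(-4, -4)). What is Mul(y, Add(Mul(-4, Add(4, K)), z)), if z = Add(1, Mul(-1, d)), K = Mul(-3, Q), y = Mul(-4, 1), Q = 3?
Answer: -16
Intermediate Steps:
y = -4
d = 17 (d = Add(2, Add(-1, Mul(-4, -4))) = Add(2, Add(-1, 16)) = Add(2, 15) = 17)
K = -9 (K = Mul(-3, 3) = -9)
z = -16 (z = Add(1, Mul(-1, 17)) = Add(1, -17) = -16)
Mul(y, Add(Mul(-4, Add(4, K)), z)) = Mul(-4, Add(Mul(-4, Add(4, -9)), -16)) = Mul(-4, Add(Mul(-4, -5), -16)) = Mul(-4, Add(20, -16)) = Mul(-4, 4) = -16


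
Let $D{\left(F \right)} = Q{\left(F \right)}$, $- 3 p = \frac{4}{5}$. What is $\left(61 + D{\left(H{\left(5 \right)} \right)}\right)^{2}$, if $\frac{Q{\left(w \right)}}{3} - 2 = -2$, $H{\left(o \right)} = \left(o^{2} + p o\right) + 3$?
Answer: $3721$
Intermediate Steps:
$p = - \frac{4}{15}$ ($p = - \frac{4 \cdot \frac{1}{5}}{3} = \left(- \frac{1}{3}\right) \frac{4}{5} = - \frac{4}{15} \approx -0.26667$)
$H{\left(o \right)} = 3 + o^{2} - \frac{4 o}{15}$ ($H{\left(o \right)} = \left(o^{2} - \frac{4 o}{15}\right) + 3 = 3 + o^{2} - \frac{4 o}{15}$)
$Q{\left(w \right)} = 0$ ($Q{\left(w \right)} = 6 + 3 \left(-2\right) = 6 - 6 = 0$)
$D{\left(F \right)} = 0$
$\left(61 + D{\left(H{\left(5 \right)} \right)}\right)^{2} = \left(61 + 0\right)^{2} = 61^{2} = 3721$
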